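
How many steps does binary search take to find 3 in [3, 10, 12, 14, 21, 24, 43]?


Search for 3:
[0,6] mid=3 arr[3]=14
[0,2] mid=1 arr[1]=10
[0,0] mid=0 arr[0]=3
Total: 3 comparisons


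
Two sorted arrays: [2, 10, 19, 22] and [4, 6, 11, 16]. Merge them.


Compare heads, take smaller each step.
Merged: [2, 4, 6, 10, 11, 16, 19, 22]


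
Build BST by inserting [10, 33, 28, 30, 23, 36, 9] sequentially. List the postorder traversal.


Root = 10; build tree by BST insertion.
Postorder traversal: [9, 23, 30, 28, 36, 33, 10]


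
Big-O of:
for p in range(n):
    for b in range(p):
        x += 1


Per nesting level: O(n) * O(n) [triangular over p] = O(n^2)
Complexity: O(n^2)


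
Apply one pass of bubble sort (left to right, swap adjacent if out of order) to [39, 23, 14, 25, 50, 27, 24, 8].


After one pass: [23, 14, 25, 39, 27, 24, 8, 50]


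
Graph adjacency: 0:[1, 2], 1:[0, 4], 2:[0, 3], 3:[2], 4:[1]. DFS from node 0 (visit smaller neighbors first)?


DFS stack-based: start with [0]
Visit order: [0, 1, 4, 2, 3]


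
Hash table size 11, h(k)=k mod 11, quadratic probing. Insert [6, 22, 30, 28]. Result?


Insertions: 6->slot 6; 22->slot 0; 30->slot 8; 28->slot 7
Table: [22, None, None, None, None, None, 6, 28, 30, None, None]


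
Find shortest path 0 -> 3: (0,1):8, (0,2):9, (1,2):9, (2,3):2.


Dijkstra from 0:
Distances: {0: 0, 1: 8, 2: 9, 3: 11}
Shortest distance to 3 = 11, path = [0, 2, 3]


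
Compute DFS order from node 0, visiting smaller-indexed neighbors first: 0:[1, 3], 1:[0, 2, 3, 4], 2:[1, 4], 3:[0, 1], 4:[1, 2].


DFS stack-based: start with [0]
Visit order: [0, 1, 2, 4, 3]


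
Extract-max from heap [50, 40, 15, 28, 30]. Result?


Max = 50
Replace root with last, heapify down
Resulting heap: [40, 30, 15, 28]


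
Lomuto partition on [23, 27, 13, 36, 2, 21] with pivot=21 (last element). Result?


Elements <= 21 go left of pivot.
Result: [13, 2, 21, 36, 27, 23], pivot at index 2


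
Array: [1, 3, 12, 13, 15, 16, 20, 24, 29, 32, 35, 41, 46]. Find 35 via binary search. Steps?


Search for 35:
[0,12] mid=6 arr[6]=20
[7,12] mid=9 arr[9]=32
[10,12] mid=11 arr[11]=41
[10,10] mid=10 arr[10]=35
Total: 4 comparisons


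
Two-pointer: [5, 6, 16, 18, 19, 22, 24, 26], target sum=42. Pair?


Two pointers: lo=0, hi=7
Found pair: (16, 26) summing to 42


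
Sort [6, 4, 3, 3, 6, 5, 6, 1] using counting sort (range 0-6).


Count array: [0, 1, 0, 2, 1, 1, 3]
Reconstruct: [1, 3, 3, 4, 5, 6, 6, 6]


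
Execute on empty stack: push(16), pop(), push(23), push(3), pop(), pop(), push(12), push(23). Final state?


push(16) -> [16]
pop() returns 16 -> []
push(23) -> [23]
push(3) -> [23, 3]
pop() returns 3 -> [23]
pop() returns 23 -> []
push(12) -> [12]
push(23) -> [12, 23]
Final stack (bottom to top): [12, 23]


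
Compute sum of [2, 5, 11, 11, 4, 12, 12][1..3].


Prefix sums: [0, 2, 7, 18, 29, 33, 45, 57]
Sum[1..3] = prefix[4] - prefix[1] = 29 - 2 = 27


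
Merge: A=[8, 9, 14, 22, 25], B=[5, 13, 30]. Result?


Compare heads, take smaller each step.
Merged: [5, 8, 9, 13, 14, 22, 25, 30]


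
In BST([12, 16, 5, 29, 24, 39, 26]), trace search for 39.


BST root = 12
Search for 39: compare at each node
Path: [12, 16, 29, 39]


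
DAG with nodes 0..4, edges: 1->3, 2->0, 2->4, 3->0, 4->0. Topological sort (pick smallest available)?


Kahn's algorithm, process smallest node first
Order: [1, 2, 3, 4, 0]


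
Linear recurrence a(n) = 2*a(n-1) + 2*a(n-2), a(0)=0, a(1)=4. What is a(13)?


Build bottom-up:
...a(11)=73088, a(12)=199680, a(13)=2*199680+2*73088=545536


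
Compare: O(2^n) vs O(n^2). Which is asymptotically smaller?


quadratic grows slower than exponential
O(n^2) is asymptotically smaller; O(2^n) grows faster


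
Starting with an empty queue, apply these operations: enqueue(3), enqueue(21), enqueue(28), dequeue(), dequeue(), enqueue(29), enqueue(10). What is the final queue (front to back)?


enqueue(3) -> [3]
enqueue(21) -> [3, 21]
enqueue(28) -> [3, 21, 28]
dequeue() returns 3 -> [21, 28]
dequeue() returns 21 -> [28]
enqueue(29) -> [28, 29]
enqueue(10) -> [28, 29, 10]
Final queue (front to back): [28, 29, 10]


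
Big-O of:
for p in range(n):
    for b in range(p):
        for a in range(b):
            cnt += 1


Per nesting level: O(n) * O(n) [triangular over p] * O(n) [triangular over b] = O(n^3)
Complexity: O(n^3)


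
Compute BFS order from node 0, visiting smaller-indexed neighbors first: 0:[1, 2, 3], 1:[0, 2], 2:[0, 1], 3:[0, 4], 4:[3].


BFS queue: start with [0]
Visit order: [0, 1, 2, 3, 4]


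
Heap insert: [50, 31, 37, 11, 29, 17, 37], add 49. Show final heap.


Append 49: [50, 31, 37, 11, 29, 17, 37, 49]
Bubble up: swap idx 7(49) with idx 3(11); swap idx 3(49) with idx 1(31)
Result: [50, 49, 37, 31, 29, 17, 37, 11]


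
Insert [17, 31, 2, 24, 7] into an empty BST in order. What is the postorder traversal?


Root = 17; build tree by BST insertion.
Postorder traversal: [7, 2, 24, 31, 17]


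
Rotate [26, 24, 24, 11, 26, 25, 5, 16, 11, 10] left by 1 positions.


Left rotate by 1: [24, 24, 11, 26, 25, 5, 16, 11, 10, 26]


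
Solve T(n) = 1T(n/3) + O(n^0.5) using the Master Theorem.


a=1, b=3, c=0.5. log_3(1)=0 < c=0.5. Case 3: O(n^c) = O(sqrt(n))
Complexity: O(sqrt(n))


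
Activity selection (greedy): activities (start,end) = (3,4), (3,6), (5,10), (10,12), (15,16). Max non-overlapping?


Greedy: pick earliest-ending, then skip overlaps.
Selected (4 activities): [(3, 4), (5, 10), (10, 12), (15, 16)]


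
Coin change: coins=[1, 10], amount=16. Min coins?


dp[0]=0; dp[i]=1+min(dp[i-c] for c in coins)
...dp[11]=2, dp[12]=3, dp[13]=4, dp[14]=5, dp[15]=6, dp[16]=7
Minimum coins for 16 = 7


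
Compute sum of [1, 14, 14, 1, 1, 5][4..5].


Prefix sums: [0, 1, 15, 29, 30, 31, 36]
Sum[4..5] = prefix[6] - prefix[4] = 36 - 30 = 6


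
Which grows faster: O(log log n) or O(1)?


constant grows slower than double-logarithmic
O(1) is asymptotically smaller; O(log log n) grows faster


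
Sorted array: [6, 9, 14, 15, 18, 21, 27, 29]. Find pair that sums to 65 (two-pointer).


Two pointers: lo=0, hi=7
No pair sums to 65


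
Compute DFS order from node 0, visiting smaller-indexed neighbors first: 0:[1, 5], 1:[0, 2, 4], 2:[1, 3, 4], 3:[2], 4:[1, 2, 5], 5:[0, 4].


DFS stack-based: start with [0]
Visit order: [0, 1, 2, 3, 4, 5]


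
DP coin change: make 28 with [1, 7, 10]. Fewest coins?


dp[0]=0; dp[i]=1+min(dp[i-c] for c in coins)
...dp[23]=5, dp[24]=3, dp[25]=4, dp[26]=5, dp[27]=3, dp[28]=4
Minimum coins for 28 = 4


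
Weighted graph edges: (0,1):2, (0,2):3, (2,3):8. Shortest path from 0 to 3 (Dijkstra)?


Dijkstra from 0:
Distances: {0: 0, 1: 2, 2: 3, 3: 11}
Shortest distance to 3 = 11, path = [0, 2, 3]


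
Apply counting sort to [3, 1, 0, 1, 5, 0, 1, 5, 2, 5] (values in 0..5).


Count array: [2, 3, 1, 1, 0, 3]
Reconstruct: [0, 0, 1, 1, 1, 2, 3, 5, 5, 5]


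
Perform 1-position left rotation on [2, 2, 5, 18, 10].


Left rotate by 1: [2, 5, 18, 10, 2]


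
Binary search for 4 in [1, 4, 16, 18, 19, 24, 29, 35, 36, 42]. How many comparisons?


Search for 4:
[0,9] mid=4 arr[4]=19
[0,3] mid=1 arr[1]=4
Total: 2 comparisons


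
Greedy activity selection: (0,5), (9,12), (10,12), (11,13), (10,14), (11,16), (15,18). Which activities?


Greedy: pick earliest-ending, then skip overlaps.
Selected (3 activities): [(0, 5), (9, 12), (15, 18)]


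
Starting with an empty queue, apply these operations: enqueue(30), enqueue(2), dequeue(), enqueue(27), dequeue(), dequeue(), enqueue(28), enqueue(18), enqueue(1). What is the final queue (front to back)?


enqueue(30) -> [30]
enqueue(2) -> [30, 2]
dequeue() returns 30 -> [2]
enqueue(27) -> [2, 27]
dequeue() returns 2 -> [27]
dequeue() returns 27 -> []
enqueue(28) -> [28]
enqueue(18) -> [28, 18]
enqueue(1) -> [28, 18, 1]
Final queue (front to back): [28, 18, 1]


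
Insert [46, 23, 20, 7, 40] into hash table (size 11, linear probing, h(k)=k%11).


Insertions: 46->slot 2; 23->slot 1; 20->slot 9; 7->slot 7; 40->slot 8
Table: [None, 23, 46, None, None, None, None, 7, 40, 20, None]


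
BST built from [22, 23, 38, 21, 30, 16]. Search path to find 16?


BST root = 22
Search for 16: compare at each node
Path: [22, 21, 16]


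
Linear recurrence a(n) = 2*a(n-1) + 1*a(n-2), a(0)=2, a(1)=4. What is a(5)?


Build bottom-up:
...a(3)=24, a(4)=58, a(5)=2*58+1*24=140


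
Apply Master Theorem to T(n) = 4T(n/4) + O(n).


a=4, b=4, c=1. log_4(4)=1 = c=1. Case 2: O(n^c log n) = O(n log n)
Complexity: O(n log n)


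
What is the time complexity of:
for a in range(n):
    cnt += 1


Per nesting level: O(n) = O(n)
Complexity: O(n)


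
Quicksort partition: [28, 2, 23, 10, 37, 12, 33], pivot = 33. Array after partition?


Elements <= 33 go left of pivot.
Result: [28, 2, 23, 10, 12, 33, 37], pivot at index 5


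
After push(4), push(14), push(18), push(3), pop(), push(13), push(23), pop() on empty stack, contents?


push(4) -> [4]
push(14) -> [4, 14]
push(18) -> [4, 14, 18]
push(3) -> [4, 14, 18, 3]
pop() returns 3 -> [4, 14, 18]
push(13) -> [4, 14, 18, 13]
push(23) -> [4, 14, 18, 13, 23]
pop() returns 23 -> [4, 14, 18, 13]
Final stack (bottom to top): [4, 14, 18, 13]


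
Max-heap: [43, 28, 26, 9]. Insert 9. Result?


Append 9: [43, 28, 26, 9, 9]
Bubble up: no swaps needed
Result: [43, 28, 26, 9, 9]


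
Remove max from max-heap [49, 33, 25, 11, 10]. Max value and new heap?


Max = 49
Replace root with last, heapify down
Resulting heap: [33, 11, 25, 10]


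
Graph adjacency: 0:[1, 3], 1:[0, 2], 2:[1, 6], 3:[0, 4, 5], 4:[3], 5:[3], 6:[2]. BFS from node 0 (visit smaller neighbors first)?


BFS queue: start with [0]
Visit order: [0, 1, 3, 2, 4, 5, 6]


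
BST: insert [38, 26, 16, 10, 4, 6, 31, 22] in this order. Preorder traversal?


Root = 38; build tree by BST insertion.
Preorder traversal: [38, 26, 16, 10, 4, 6, 22, 31]


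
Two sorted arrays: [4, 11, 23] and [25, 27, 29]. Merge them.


Compare heads, take smaller each step.
Merged: [4, 11, 23, 25, 27, 29]


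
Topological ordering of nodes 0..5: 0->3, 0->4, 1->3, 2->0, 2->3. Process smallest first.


Kahn's algorithm, process smallest node first
Order: [1, 2, 0, 3, 4, 5]


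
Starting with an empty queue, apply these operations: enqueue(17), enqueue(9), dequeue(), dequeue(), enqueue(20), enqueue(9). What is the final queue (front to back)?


enqueue(17) -> [17]
enqueue(9) -> [17, 9]
dequeue() returns 17 -> [9]
dequeue() returns 9 -> []
enqueue(20) -> [20]
enqueue(9) -> [20, 9]
Final queue (front to back): [20, 9]


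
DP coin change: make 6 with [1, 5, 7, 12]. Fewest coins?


dp[0]=0; dp[i]=1+min(dp[i-c] for c in coins)
...dp[1]=1, dp[2]=2, dp[3]=3, dp[4]=4, dp[5]=1, dp[6]=2
Minimum coins for 6 = 2


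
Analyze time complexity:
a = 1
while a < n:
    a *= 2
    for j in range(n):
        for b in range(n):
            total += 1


Per nesting level: O(log n) * O(n) * O(n) = O(n^2 log n)
Complexity: O(n^2 log n)


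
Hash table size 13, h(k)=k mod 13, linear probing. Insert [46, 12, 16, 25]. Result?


Insertions: 46->slot 7; 12->slot 12; 16->slot 3; 25->slot 0
Table: [25, None, None, 16, None, None, None, 46, None, None, None, None, 12]


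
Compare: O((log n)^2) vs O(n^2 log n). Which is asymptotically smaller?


polylogarithmic grows slower than n^2 log n
O((log n)^2) is asymptotically smaller; O(n^2 log n) grows faster


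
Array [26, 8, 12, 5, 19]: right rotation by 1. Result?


Right rotate by 1: [19, 26, 8, 12, 5]


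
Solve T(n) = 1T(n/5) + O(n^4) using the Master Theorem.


a=1, b=5, c=4. log_5(1)=0 < c=4. Case 3: O(n^c) = O(n^4)
Complexity: O(n^4)


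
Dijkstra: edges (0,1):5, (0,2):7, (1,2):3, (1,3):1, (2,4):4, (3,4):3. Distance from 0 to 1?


Dijkstra from 0:
Distances: {0: 0, 1: 5, 2: 7, 3: 6, 4: 9}
Shortest distance to 1 = 5, path = [0, 1]


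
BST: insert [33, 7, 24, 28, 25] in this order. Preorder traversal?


Root = 33; build tree by BST insertion.
Preorder traversal: [33, 7, 24, 28, 25]


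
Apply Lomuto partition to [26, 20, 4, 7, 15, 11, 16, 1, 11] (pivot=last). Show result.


Elements <= 11 go left of pivot.
Result: [4, 7, 11, 1, 11, 26, 16, 20, 15], pivot at index 4


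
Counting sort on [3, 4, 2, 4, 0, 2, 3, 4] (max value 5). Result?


Count array: [1, 0, 2, 2, 3, 0]
Reconstruct: [0, 2, 2, 3, 3, 4, 4, 4]


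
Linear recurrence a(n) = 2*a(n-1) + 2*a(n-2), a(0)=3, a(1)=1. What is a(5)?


Build bottom-up:
...a(3)=18, a(4)=52, a(5)=2*52+2*18=140


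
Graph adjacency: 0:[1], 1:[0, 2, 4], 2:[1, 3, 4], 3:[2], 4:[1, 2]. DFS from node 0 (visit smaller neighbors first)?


DFS stack-based: start with [0]
Visit order: [0, 1, 2, 3, 4]


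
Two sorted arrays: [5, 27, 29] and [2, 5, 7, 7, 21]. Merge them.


Compare heads, take smaller each step.
Merged: [2, 5, 5, 7, 7, 21, 27, 29]


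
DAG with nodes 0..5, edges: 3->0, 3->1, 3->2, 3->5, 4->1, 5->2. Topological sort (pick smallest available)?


Kahn's algorithm, process smallest node first
Order: [3, 0, 4, 1, 5, 2]


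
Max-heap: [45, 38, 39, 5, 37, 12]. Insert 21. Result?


Append 21: [45, 38, 39, 5, 37, 12, 21]
Bubble up: no swaps needed
Result: [45, 38, 39, 5, 37, 12, 21]


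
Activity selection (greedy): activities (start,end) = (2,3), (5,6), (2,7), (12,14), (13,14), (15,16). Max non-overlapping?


Greedy: pick earliest-ending, then skip overlaps.
Selected (4 activities): [(2, 3), (5, 6), (12, 14), (15, 16)]


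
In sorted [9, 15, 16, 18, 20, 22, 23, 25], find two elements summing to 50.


Two pointers: lo=0, hi=7
No pair sums to 50


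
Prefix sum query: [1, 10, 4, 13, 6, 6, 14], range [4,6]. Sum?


Prefix sums: [0, 1, 11, 15, 28, 34, 40, 54]
Sum[4..6] = prefix[7] - prefix[4] = 54 - 28 = 26


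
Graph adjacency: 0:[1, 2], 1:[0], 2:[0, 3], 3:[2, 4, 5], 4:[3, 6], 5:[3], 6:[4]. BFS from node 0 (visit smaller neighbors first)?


BFS queue: start with [0]
Visit order: [0, 1, 2, 3, 4, 5, 6]


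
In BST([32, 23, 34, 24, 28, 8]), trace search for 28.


BST root = 32
Search for 28: compare at each node
Path: [32, 23, 24, 28]


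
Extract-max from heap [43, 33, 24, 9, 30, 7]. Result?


Max = 43
Replace root with last, heapify down
Resulting heap: [33, 30, 24, 9, 7]


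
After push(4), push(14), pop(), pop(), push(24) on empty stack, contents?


push(4) -> [4]
push(14) -> [4, 14]
pop() returns 14 -> [4]
pop() returns 4 -> []
push(24) -> [24]
Final stack (bottom to top): [24]


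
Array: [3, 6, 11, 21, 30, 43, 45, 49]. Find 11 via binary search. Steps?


Search for 11:
[0,7] mid=3 arr[3]=21
[0,2] mid=1 arr[1]=6
[2,2] mid=2 arr[2]=11
Total: 3 comparisons


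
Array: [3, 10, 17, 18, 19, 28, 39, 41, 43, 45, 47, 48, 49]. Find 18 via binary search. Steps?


Search for 18:
[0,12] mid=6 arr[6]=39
[0,5] mid=2 arr[2]=17
[3,5] mid=4 arr[4]=19
[3,3] mid=3 arr[3]=18
Total: 4 comparisons


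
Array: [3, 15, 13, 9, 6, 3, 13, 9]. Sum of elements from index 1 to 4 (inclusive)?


Prefix sums: [0, 3, 18, 31, 40, 46, 49, 62, 71]
Sum[1..4] = prefix[5] - prefix[1] = 46 - 3 = 43


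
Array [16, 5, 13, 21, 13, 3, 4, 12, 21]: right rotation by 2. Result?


Right rotate by 2: [12, 21, 16, 5, 13, 21, 13, 3, 4]


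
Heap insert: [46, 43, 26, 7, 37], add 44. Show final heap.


Append 44: [46, 43, 26, 7, 37, 44]
Bubble up: swap idx 5(44) with idx 2(26)
Result: [46, 43, 44, 7, 37, 26]


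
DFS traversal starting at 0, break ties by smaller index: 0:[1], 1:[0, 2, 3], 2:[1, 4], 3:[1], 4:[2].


DFS stack-based: start with [0]
Visit order: [0, 1, 2, 4, 3]


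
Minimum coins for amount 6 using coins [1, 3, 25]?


dp[0]=0; dp[i]=1+min(dp[i-c] for c in coins)
...dp[1]=1, dp[2]=2, dp[3]=1, dp[4]=2, dp[5]=3, dp[6]=2
Minimum coins for 6 = 2


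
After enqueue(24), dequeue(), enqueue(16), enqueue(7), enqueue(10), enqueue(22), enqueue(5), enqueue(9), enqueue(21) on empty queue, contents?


enqueue(24) -> [24]
dequeue() returns 24 -> []
enqueue(16) -> [16]
enqueue(7) -> [16, 7]
enqueue(10) -> [16, 7, 10]
enqueue(22) -> [16, 7, 10, 22]
enqueue(5) -> [16, 7, 10, 22, 5]
enqueue(9) -> [16, 7, 10, 22, 5, 9]
enqueue(21) -> [16, 7, 10, 22, 5, 9, 21]
Final queue (front to back): [16, 7, 10, 22, 5, 9, 21]


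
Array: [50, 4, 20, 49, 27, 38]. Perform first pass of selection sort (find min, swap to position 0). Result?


After one pass: [4, 50, 20, 49, 27, 38]


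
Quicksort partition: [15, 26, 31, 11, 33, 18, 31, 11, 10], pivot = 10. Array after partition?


Elements <= 10 go left of pivot.
Result: [10, 26, 31, 11, 33, 18, 31, 11, 15], pivot at index 0


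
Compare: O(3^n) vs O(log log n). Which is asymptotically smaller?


double-logarithmic grows slower than exponential (base 3)
O(log log n) is asymptotically smaller; O(3^n) grows faster


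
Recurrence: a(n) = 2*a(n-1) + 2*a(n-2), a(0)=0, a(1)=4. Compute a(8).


Build bottom-up:
...a(6)=480, a(7)=1312, a(8)=2*1312+2*480=3584


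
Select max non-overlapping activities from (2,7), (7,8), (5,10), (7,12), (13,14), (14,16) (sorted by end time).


Greedy: pick earliest-ending, then skip overlaps.
Selected (4 activities): [(2, 7), (7, 8), (13, 14), (14, 16)]


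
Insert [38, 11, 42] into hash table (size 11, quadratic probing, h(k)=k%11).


Insertions: 38->slot 5; 11->slot 0; 42->slot 9
Table: [11, None, None, None, None, 38, None, None, None, 42, None]


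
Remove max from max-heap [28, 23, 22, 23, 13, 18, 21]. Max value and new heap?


Max = 28
Replace root with last, heapify down
Resulting heap: [23, 23, 22, 21, 13, 18]


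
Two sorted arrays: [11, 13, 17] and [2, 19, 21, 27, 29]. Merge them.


Compare heads, take smaller each step.
Merged: [2, 11, 13, 17, 19, 21, 27, 29]


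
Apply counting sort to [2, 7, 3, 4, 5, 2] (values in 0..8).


Count array: [0, 0, 2, 1, 1, 1, 0, 1, 0]
Reconstruct: [2, 2, 3, 4, 5, 7]


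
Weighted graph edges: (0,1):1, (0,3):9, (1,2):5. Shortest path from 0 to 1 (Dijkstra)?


Dijkstra from 0:
Distances: {0: 0, 1: 1, 2: 6, 3: 9}
Shortest distance to 1 = 1, path = [0, 1]


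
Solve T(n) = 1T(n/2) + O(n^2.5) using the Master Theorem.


a=1, b=2, c=2.5. log_2(1)=0 < c=2.5. Case 3: O(n^c) = O(n^2.500)
Complexity: O(n^2.500)


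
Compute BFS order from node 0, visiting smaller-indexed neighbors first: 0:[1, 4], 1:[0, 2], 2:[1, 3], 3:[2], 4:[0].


BFS queue: start with [0]
Visit order: [0, 1, 4, 2, 3]


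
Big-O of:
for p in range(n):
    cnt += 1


Per nesting level: O(n) = O(n)
Complexity: O(n)


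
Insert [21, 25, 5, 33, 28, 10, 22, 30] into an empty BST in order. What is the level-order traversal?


Root = 21; build tree by BST insertion.
Level-Order traversal: [21, 5, 25, 10, 22, 33, 28, 30]


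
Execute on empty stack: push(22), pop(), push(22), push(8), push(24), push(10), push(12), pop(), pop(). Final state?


push(22) -> [22]
pop() returns 22 -> []
push(22) -> [22]
push(8) -> [22, 8]
push(24) -> [22, 8, 24]
push(10) -> [22, 8, 24, 10]
push(12) -> [22, 8, 24, 10, 12]
pop() returns 12 -> [22, 8, 24, 10]
pop() returns 10 -> [22, 8, 24]
Final stack (bottom to top): [22, 8, 24]


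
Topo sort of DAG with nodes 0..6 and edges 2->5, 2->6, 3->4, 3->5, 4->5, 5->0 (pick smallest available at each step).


Kahn's algorithm, process smallest node first
Order: [1, 2, 3, 4, 5, 0, 6]


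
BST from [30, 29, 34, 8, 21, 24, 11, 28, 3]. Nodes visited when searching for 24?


BST root = 30
Search for 24: compare at each node
Path: [30, 29, 8, 21, 24]


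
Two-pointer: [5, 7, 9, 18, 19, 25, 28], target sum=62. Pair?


Two pointers: lo=0, hi=6
No pair sums to 62


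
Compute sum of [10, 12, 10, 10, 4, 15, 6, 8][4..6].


Prefix sums: [0, 10, 22, 32, 42, 46, 61, 67, 75]
Sum[4..6] = prefix[7] - prefix[4] = 67 - 42 = 25


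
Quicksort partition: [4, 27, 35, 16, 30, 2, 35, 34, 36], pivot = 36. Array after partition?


Elements <= 36 go left of pivot.
Result: [4, 27, 35, 16, 30, 2, 35, 34, 36], pivot at index 8


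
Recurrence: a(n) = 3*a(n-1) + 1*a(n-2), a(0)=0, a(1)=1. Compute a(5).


Build bottom-up:
...a(3)=10, a(4)=33, a(5)=3*33+1*10=109


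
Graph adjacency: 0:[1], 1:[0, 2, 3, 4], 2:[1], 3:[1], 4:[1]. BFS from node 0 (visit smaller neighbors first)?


BFS queue: start with [0]
Visit order: [0, 1, 2, 3, 4]


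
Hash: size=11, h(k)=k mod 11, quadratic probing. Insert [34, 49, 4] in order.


Insertions: 34->slot 1; 49->slot 5; 4->slot 4
Table: [None, 34, None, None, 4, 49, None, None, None, None, None]


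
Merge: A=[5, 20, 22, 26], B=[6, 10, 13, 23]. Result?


Compare heads, take smaller each step.
Merged: [5, 6, 10, 13, 20, 22, 23, 26]


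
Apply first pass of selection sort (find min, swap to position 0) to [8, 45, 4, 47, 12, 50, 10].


After one pass: [4, 45, 8, 47, 12, 50, 10]


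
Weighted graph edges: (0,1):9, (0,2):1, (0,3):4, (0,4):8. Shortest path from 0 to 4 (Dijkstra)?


Dijkstra from 0:
Distances: {0: 0, 1: 9, 2: 1, 3: 4, 4: 8}
Shortest distance to 4 = 8, path = [0, 4]


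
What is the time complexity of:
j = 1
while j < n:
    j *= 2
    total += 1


Per nesting level: O(log n) = O(log n)
Complexity: O(log n)


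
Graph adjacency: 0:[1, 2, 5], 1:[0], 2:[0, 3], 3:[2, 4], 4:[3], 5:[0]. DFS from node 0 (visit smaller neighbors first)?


DFS stack-based: start with [0]
Visit order: [0, 1, 2, 3, 4, 5]


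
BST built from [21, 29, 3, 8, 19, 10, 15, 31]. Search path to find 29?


BST root = 21
Search for 29: compare at each node
Path: [21, 29]


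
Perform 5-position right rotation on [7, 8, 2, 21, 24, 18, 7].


Right rotate by 5: [2, 21, 24, 18, 7, 7, 8]


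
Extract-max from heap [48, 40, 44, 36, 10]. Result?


Max = 48
Replace root with last, heapify down
Resulting heap: [44, 40, 10, 36]


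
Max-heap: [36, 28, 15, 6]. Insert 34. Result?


Append 34: [36, 28, 15, 6, 34]
Bubble up: swap idx 4(34) with idx 1(28)
Result: [36, 34, 15, 6, 28]


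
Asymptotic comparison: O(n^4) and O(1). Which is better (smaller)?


constant grows slower than quartic
O(1) is asymptotically smaller; O(n^4) grows faster


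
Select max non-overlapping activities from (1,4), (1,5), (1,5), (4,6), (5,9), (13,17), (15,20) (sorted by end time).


Greedy: pick earliest-ending, then skip overlaps.
Selected (3 activities): [(1, 4), (4, 6), (13, 17)]


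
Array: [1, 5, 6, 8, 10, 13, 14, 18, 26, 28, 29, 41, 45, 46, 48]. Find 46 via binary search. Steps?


Search for 46:
[0,14] mid=7 arr[7]=18
[8,14] mid=11 arr[11]=41
[12,14] mid=13 arr[13]=46
Total: 3 comparisons


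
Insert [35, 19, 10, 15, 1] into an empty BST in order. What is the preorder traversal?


Root = 35; build tree by BST insertion.
Preorder traversal: [35, 19, 10, 1, 15]


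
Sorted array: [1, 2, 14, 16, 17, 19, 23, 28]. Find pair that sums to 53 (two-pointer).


Two pointers: lo=0, hi=7
No pair sums to 53


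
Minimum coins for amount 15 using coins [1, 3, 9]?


dp[0]=0; dp[i]=1+min(dp[i-c] for c in coins)
...dp[10]=2, dp[11]=3, dp[12]=2, dp[13]=3, dp[14]=4, dp[15]=3
Minimum coins for 15 = 3


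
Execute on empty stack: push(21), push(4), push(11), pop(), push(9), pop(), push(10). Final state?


push(21) -> [21]
push(4) -> [21, 4]
push(11) -> [21, 4, 11]
pop() returns 11 -> [21, 4]
push(9) -> [21, 4, 9]
pop() returns 9 -> [21, 4]
push(10) -> [21, 4, 10]
Final stack (bottom to top): [21, 4, 10]


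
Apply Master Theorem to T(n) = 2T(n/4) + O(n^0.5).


a=2, b=4, c=0.5. log_4(2)=0.5 = c=0.5. Case 2: O(n^c log n) = O(sqrt(n) log n)
Complexity: O(sqrt(n) log n)


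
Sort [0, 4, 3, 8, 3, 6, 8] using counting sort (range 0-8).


Count array: [1, 0, 0, 2, 1, 0, 1, 0, 2]
Reconstruct: [0, 3, 3, 4, 6, 8, 8]


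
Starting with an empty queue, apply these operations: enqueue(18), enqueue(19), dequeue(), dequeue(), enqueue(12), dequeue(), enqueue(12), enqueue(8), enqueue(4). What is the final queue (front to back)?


enqueue(18) -> [18]
enqueue(19) -> [18, 19]
dequeue() returns 18 -> [19]
dequeue() returns 19 -> []
enqueue(12) -> [12]
dequeue() returns 12 -> []
enqueue(12) -> [12]
enqueue(8) -> [12, 8]
enqueue(4) -> [12, 8, 4]
Final queue (front to back): [12, 8, 4]


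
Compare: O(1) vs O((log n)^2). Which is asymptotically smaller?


constant grows slower than polylogarithmic
O(1) is asymptotically smaller; O((log n)^2) grows faster


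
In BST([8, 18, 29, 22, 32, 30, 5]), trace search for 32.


BST root = 8
Search for 32: compare at each node
Path: [8, 18, 29, 32]


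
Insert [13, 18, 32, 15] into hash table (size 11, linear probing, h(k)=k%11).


Insertions: 13->slot 2; 18->slot 7; 32->slot 10; 15->slot 4
Table: [None, None, 13, None, 15, None, None, 18, None, None, 32]


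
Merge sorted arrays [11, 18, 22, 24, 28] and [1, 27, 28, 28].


Compare heads, take smaller each step.
Merged: [1, 11, 18, 22, 24, 27, 28, 28, 28]


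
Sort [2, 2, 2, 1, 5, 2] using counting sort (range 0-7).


Count array: [0, 1, 4, 0, 0, 1, 0, 0]
Reconstruct: [1, 2, 2, 2, 2, 5]


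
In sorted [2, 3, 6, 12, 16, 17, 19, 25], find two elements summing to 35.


Two pointers: lo=0, hi=7
Found pair: (16, 19) summing to 35


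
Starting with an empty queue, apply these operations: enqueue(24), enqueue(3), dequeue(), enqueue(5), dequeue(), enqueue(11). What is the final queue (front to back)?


enqueue(24) -> [24]
enqueue(3) -> [24, 3]
dequeue() returns 24 -> [3]
enqueue(5) -> [3, 5]
dequeue() returns 3 -> [5]
enqueue(11) -> [5, 11]
Final queue (front to back): [5, 11]


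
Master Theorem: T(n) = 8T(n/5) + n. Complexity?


a=8, b=5, c=1. log_5(8)=1.292 > c=1. Case 1: O(n^log_b(a)) = O(n^1.292)
Complexity: O(n^1.292)


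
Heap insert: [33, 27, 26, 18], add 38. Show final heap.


Append 38: [33, 27, 26, 18, 38]
Bubble up: swap idx 4(38) with idx 1(27); swap idx 1(38) with idx 0(33)
Result: [38, 33, 26, 18, 27]


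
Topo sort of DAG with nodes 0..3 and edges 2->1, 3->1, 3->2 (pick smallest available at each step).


Kahn's algorithm, process smallest node first
Order: [0, 3, 2, 1]


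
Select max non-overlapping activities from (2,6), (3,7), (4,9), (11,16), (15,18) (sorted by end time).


Greedy: pick earliest-ending, then skip overlaps.
Selected (2 activities): [(2, 6), (11, 16)]


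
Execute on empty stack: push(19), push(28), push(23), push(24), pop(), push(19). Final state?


push(19) -> [19]
push(28) -> [19, 28]
push(23) -> [19, 28, 23]
push(24) -> [19, 28, 23, 24]
pop() returns 24 -> [19, 28, 23]
push(19) -> [19, 28, 23, 19]
Final stack (bottom to top): [19, 28, 23, 19]


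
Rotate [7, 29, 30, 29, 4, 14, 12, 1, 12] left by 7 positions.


Left rotate by 7: [1, 12, 7, 29, 30, 29, 4, 14, 12]


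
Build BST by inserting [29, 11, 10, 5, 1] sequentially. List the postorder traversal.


Root = 29; build tree by BST insertion.
Postorder traversal: [1, 5, 10, 11, 29]


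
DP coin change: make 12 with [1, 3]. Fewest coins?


dp[0]=0; dp[i]=1+min(dp[i-c] for c in coins)
...dp[7]=3, dp[8]=4, dp[9]=3, dp[10]=4, dp[11]=5, dp[12]=4
Minimum coins for 12 = 4


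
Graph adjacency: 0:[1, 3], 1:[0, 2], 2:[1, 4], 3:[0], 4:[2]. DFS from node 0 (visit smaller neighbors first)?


DFS stack-based: start with [0]
Visit order: [0, 1, 2, 4, 3]


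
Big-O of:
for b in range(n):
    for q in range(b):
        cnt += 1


Per nesting level: O(n) * O(n) [triangular over b] = O(n^2)
Complexity: O(n^2)


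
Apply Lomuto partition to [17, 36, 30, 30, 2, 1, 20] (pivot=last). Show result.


Elements <= 20 go left of pivot.
Result: [17, 2, 1, 20, 36, 30, 30], pivot at index 3


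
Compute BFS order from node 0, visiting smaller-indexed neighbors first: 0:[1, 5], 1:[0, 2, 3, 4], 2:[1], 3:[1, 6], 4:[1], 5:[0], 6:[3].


BFS queue: start with [0]
Visit order: [0, 1, 5, 2, 3, 4, 6]


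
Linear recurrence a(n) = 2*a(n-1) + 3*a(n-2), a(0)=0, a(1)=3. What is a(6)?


Build bottom-up:
...a(4)=60, a(5)=183, a(6)=2*183+3*60=546


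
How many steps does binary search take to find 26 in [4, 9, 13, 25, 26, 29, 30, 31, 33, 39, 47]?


Search for 26:
[0,10] mid=5 arr[5]=29
[0,4] mid=2 arr[2]=13
[3,4] mid=3 arr[3]=25
[4,4] mid=4 arr[4]=26
Total: 4 comparisons


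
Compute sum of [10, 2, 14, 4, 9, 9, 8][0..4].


Prefix sums: [0, 10, 12, 26, 30, 39, 48, 56]
Sum[0..4] = prefix[5] - prefix[0] = 39 - 0 = 39


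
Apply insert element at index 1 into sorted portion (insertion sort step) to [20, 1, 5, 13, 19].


After one pass: [1, 20, 5, 13, 19]


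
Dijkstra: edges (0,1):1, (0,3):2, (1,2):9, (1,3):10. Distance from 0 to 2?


Dijkstra from 0:
Distances: {0: 0, 1: 1, 2: 10, 3: 2}
Shortest distance to 2 = 10, path = [0, 1, 2]


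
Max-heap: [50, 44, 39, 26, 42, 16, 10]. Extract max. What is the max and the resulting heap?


Max = 50
Replace root with last, heapify down
Resulting heap: [44, 42, 39, 26, 10, 16]


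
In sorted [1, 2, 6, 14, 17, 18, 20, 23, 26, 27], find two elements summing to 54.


Two pointers: lo=0, hi=9
No pair sums to 54


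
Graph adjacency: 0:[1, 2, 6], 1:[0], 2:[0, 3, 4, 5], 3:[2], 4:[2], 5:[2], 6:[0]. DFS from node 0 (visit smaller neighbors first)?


DFS stack-based: start with [0]
Visit order: [0, 1, 2, 3, 4, 5, 6]


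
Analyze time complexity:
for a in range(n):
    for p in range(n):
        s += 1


Per nesting level: O(n) * O(n) = O(n^2)
Complexity: O(n^2)


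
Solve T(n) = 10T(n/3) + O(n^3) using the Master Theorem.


a=10, b=3, c=3. log_3(10)=2.096 < c=3. Case 3: O(n^c) = O(n^3)
Complexity: O(n^3)


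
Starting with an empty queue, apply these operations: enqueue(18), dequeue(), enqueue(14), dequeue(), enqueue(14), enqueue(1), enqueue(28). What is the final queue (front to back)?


enqueue(18) -> [18]
dequeue() returns 18 -> []
enqueue(14) -> [14]
dequeue() returns 14 -> []
enqueue(14) -> [14]
enqueue(1) -> [14, 1]
enqueue(28) -> [14, 1, 28]
Final queue (front to back): [14, 1, 28]


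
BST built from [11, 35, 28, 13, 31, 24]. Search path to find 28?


BST root = 11
Search for 28: compare at each node
Path: [11, 35, 28]


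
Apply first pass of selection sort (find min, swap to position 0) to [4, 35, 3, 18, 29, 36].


After one pass: [3, 35, 4, 18, 29, 36]


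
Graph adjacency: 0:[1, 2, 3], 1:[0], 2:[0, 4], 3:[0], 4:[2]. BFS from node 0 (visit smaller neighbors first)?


BFS queue: start with [0]
Visit order: [0, 1, 2, 3, 4]


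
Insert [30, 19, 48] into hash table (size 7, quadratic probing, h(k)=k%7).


Insertions: 30->slot 2; 19->slot 5; 48->slot 6
Table: [None, None, 30, None, None, 19, 48]


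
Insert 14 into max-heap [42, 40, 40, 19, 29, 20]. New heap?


Append 14: [42, 40, 40, 19, 29, 20, 14]
Bubble up: no swaps needed
Result: [42, 40, 40, 19, 29, 20, 14]


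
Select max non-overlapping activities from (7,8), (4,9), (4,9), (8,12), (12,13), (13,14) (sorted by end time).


Greedy: pick earliest-ending, then skip overlaps.
Selected (4 activities): [(7, 8), (8, 12), (12, 13), (13, 14)]


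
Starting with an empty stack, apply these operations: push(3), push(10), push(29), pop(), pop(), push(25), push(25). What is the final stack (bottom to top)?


push(3) -> [3]
push(10) -> [3, 10]
push(29) -> [3, 10, 29]
pop() returns 29 -> [3, 10]
pop() returns 10 -> [3]
push(25) -> [3, 25]
push(25) -> [3, 25, 25]
Final stack (bottom to top): [3, 25, 25]


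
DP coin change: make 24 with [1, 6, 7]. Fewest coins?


dp[0]=0; dp[i]=1+min(dp[i-c] for c in coins)
...dp[19]=3, dp[20]=3, dp[21]=3, dp[22]=4, dp[23]=5, dp[24]=4
Minimum coins for 24 = 4


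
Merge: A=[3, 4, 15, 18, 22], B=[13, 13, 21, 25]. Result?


Compare heads, take smaller each step.
Merged: [3, 4, 13, 13, 15, 18, 21, 22, 25]


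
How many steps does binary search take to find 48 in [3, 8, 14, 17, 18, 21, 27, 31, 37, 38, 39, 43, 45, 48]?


Search for 48:
[0,13] mid=6 arr[6]=27
[7,13] mid=10 arr[10]=39
[11,13] mid=12 arr[12]=45
[13,13] mid=13 arr[13]=48
Total: 4 comparisons


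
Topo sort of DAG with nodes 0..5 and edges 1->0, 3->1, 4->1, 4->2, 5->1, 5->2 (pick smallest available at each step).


Kahn's algorithm, process smallest node first
Order: [3, 4, 5, 1, 0, 2]


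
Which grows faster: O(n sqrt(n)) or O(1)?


constant grows slower than n^1.5
O(1) is asymptotically smaller; O(n sqrt(n)) grows faster


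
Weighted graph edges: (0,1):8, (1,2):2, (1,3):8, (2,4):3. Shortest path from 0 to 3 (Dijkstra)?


Dijkstra from 0:
Distances: {0: 0, 1: 8, 2: 10, 3: 16, 4: 13}
Shortest distance to 3 = 16, path = [0, 1, 3]


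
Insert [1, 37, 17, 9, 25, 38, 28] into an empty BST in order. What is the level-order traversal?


Root = 1; build tree by BST insertion.
Level-Order traversal: [1, 37, 17, 38, 9, 25, 28]


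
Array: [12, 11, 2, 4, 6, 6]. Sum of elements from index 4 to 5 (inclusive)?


Prefix sums: [0, 12, 23, 25, 29, 35, 41]
Sum[4..5] = prefix[6] - prefix[4] = 41 - 29 = 12


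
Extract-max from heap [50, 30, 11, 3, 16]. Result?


Max = 50
Replace root with last, heapify down
Resulting heap: [30, 16, 11, 3]


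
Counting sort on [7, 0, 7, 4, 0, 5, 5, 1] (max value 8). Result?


Count array: [2, 1, 0, 0, 1, 2, 0, 2, 0]
Reconstruct: [0, 0, 1, 4, 5, 5, 7, 7]


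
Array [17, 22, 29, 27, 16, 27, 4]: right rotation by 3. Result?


Right rotate by 3: [16, 27, 4, 17, 22, 29, 27]


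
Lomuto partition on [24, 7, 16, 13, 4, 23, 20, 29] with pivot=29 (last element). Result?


Elements <= 29 go left of pivot.
Result: [24, 7, 16, 13, 4, 23, 20, 29], pivot at index 7


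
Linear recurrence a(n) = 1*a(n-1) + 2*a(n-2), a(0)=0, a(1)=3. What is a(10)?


Build bottom-up:
...a(8)=255, a(9)=513, a(10)=1*513+2*255=1023


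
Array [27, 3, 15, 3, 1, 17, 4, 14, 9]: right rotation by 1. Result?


Right rotate by 1: [9, 27, 3, 15, 3, 1, 17, 4, 14]


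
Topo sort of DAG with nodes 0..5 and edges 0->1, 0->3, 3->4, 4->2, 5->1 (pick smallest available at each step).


Kahn's algorithm, process smallest node first
Order: [0, 3, 4, 2, 5, 1]


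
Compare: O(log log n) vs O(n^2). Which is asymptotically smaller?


double-logarithmic grows slower than quadratic
O(log log n) is asymptotically smaller; O(n^2) grows faster


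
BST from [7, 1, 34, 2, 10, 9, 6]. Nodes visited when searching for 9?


BST root = 7
Search for 9: compare at each node
Path: [7, 34, 10, 9]


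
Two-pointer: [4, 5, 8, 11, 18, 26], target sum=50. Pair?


Two pointers: lo=0, hi=5
No pair sums to 50


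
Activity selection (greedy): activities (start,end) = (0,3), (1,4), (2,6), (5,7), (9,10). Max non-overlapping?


Greedy: pick earliest-ending, then skip overlaps.
Selected (3 activities): [(0, 3), (5, 7), (9, 10)]


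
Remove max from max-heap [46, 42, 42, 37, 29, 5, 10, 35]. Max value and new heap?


Max = 46
Replace root with last, heapify down
Resulting heap: [42, 37, 42, 35, 29, 5, 10]


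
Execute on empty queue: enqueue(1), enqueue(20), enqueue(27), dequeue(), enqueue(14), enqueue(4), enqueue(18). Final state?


enqueue(1) -> [1]
enqueue(20) -> [1, 20]
enqueue(27) -> [1, 20, 27]
dequeue() returns 1 -> [20, 27]
enqueue(14) -> [20, 27, 14]
enqueue(4) -> [20, 27, 14, 4]
enqueue(18) -> [20, 27, 14, 4, 18]
Final queue (front to back): [20, 27, 14, 4, 18]


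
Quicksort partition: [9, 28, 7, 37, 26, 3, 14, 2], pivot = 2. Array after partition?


Elements <= 2 go left of pivot.
Result: [2, 28, 7, 37, 26, 3, 14, 9], pivot at index 0


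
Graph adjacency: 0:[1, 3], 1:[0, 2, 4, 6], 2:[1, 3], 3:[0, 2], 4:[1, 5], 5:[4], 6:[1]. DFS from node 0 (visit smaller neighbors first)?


DFS stack-based: start with [0]
Visit order: [0, 1, 2, 3, 4, 5, 6]


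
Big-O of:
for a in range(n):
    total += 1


Per nesting level: O(n) = O(n)
Complexity: O(n)


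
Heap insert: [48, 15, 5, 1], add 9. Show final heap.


Append 9: [48, 15, 5, 1, 9]
Bubble up: no swaps needed
Result: [48, 15, 5, 1, 9]


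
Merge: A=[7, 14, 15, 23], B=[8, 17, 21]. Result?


Compare heads, take smaller each step.
Merged: [7, 8, 14, 15, 17, 21, 23]


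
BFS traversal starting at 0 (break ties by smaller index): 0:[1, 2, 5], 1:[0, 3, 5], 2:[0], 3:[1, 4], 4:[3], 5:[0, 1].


BFS queue: start with [0]
Visit order: [0, 1, 2, 5, 3, 4]


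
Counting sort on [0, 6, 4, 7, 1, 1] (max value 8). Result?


Count array: [1, 2, 0, 0, 1, 0, 1, 1, 0]
Reconstruct: [0, 1, 1, 4, 6, 7]


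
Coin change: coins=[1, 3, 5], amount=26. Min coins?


dp[0]=0; dp[i]=1+min(dp[i-c] for c in coins)
...dp[21]=5, dp[22]=6, dp[23]=5, dp[24]=6, dp[25]=5, dp[26]=6
Minimum coins for 26 = 6


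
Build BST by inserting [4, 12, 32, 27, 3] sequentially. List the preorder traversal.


Root = 4; build tree by BST insertion.
Preorder traversal: [4, 3, 12, 32, 27]


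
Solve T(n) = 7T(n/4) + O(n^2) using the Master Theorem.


a=7, b=4, c=2. log_4(7)=1.404 < c=2. Case 3: O(n^c) = O(n^2)
Complexity: O(n^2)


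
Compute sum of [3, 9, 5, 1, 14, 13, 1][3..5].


Prefix sums: [0, 3, 12, 17, 18, 32, 45, 46]
Sum[3..5] = prefix[6] - prefix[3] = 45 - 17 = 28


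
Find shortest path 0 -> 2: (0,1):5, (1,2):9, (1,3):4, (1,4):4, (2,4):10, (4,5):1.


Dijkstra from 0:
Distances: {0: 0, 1: 5, 2: 14, 3: 9, 4: 9, 5: 10}
Shortest distance to 2 = 14, path = [0, 1, 2]


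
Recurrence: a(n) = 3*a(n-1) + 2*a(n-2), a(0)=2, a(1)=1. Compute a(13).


Build bottom-up:
...a(11)=602255, a(12)=2144963, a(13)=3*2144963+2*602255=7639399


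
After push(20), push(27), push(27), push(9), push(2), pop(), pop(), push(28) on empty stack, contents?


push(20) -> [20]
push(27) -> [20, 27]
push(27) -> [20, 27, 27]
push(9) -> [20, 27, 27, 9]
push(2) -> [20, 27, 27, 9, 2]
pop() returns 2 -> [20, 27, 27, 9]
pop() returns 9 -> [20, 27, 27]
push(28) -> [20, 27, 27, 28]
Final stack (bottom to top): [20, 27, 27, 28]


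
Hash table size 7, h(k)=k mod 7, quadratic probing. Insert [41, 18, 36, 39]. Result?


Insertions: 41->slot 6; 18->slot 4; 36->slot 1; 39->slot 5
Table: [None, 36, None, None, 18, 39, 41]


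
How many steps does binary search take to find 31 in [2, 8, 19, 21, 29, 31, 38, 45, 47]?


Search for 31:
[0,8] mid=4 arr[4]=29
[5,8] mid=6 arr[6]=38
[5,5] mid=5 arr[5]=31
Total: 3 comparisons


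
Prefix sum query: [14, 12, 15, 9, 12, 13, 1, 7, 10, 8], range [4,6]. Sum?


Prefix sums: [0, 14, 26, 41, 50, 62, 75, 76, 83, 93, 101]
Sum[4..6] = prefix[7] - prefix[4] = 76 - 50 = 26


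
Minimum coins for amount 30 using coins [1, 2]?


dp[0]=0; dp[i]=1+min(dp[i-c] for c in coins)
...dp[25]=13, dp[26]=13, dp[27]=14, dp[28]=14, dp[29]=15, dp[30]=15
Minimum coins for 30 = 15


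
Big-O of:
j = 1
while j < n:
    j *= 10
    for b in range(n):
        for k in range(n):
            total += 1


Per nesting level: O(log n) * O(n) * O(n) = O(n^2 log n)
Complexity: O(n^2 log n)


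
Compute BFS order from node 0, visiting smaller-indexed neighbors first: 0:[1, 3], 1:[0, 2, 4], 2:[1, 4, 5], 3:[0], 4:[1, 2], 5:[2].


BFS queue: start with [0]
Visit order: [0, 1, 3, 2, 4, 5]


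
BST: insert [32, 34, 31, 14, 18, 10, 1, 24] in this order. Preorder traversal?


Root = 32; build tree by BST insertion.
Preorder traversal: [32, 31, 14, 10, 1, 18, 24, 34]


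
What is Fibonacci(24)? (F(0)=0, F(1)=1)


F(n)=F(n-1)+F(n-2)
...F(22)=17711, F(23)=28657, F(24)=46368


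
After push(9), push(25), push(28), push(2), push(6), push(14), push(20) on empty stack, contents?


push(9) -> [9]
push(25) -> [9, 25]
push(28) -> [9, 25, 28]
push(2) -> [9, 25, 28, 2]
push(6) -> [9, 25, 28, 2, 6]
push(14) -> [9, 25, 28, 2, 6, 14]
push(20) -> [9, 25, 28, 2, 6, 14, 20]
Final stack (bottom to top): [9, 25, 28, 2, 6, 14, 20]
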